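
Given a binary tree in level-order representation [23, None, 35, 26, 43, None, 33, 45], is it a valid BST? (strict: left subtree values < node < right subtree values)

Level-order array: [23, None, 35, 26, 43, None, 33, 45]
Validate using subtree bounds (lo, hi): at each node, require lo < value < hi,
then recurse left with hi=value and right with lo=value.
Preorder trace (stopping at first violation):
  at node 23 with bounds (-inf, +inf): OK
  at node 35 with bounds (23, +inf): OK
  at node 26 with bounds (23, 35): OK
  at node 33 with bounds (26, 35): OK
  at node 43 with bounds (35, +inf): OK
  at node 45 with bounds (35, 43): VIOLATION
Node 45 violates its bound: not (35 < 45 < 43).
Result: Not a valid BST


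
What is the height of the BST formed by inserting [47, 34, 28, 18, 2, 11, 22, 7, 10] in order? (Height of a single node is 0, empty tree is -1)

Insertion order: [47, 34, 28, 18, 2, 11, 22, 7, 10]
Tree (level-order array): [47, 34, None, 28, None, 18, None, 2, 22, None, 11, None, None, 7, None, None, 10]
Compute height bottom-up (empty subtree = -1):
  height(10) = 1 + max(-1, -1) = 0
  height(7) = 1 + max(-1, 0) = 1
  height(11) = 1 + max(1, -1) = 2
  height(2) = 1 + max(-1, 2) = 3
  height(22) = 1 + max(-1, -1) = 0
  height(18) = 1 + max(3, 0) = 4
  height(28) = 1 + max(4, -1) = 5
  height(34) = 1 + max(5, -1) = 6
  height(47) = 1 + max(6, -1) = 7
Height = 7


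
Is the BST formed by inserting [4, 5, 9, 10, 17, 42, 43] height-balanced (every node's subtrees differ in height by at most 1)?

Tree (level-order array): [4, None, 5, None, 9, None, 10, None, 17, None, 42, None, 43]
Definition: a tree is height-balanced if, at every node, |h(left) - h(right)| <= 1 (empty subtree has height -1).
Bottom-up per-node check:
  node 43: h_left=-1, h_right=-1, diff=0 [OK], height=0
  node 42: h_left=-1, h_right=0, diff=1 [OK], height=1
  node 17: h_left=-1, h_right=1, diff=2 [FAIL (|-1-1|=2 > 1)], height=2
  node 10: h_left=-1, h_right=2, diff=3 [FAIL (|-1-2|=3 > 1)], height=3
  node 9: h_left=-1, h_right=3, diff=4 [FAIL (|-1-3|=4 > 1)], height=4
  node 5: h_left=-1, h_right=4, diff=5 [FAIL (|-1-4|=5 > 1)], height=5
  node 4: h_left=-1, h_right=5, diff=6 [FAIL (|-1-5|=6 > 1)], height=6
Node 17 violates the condition: |-1 - 1| = 2 > 1.
Result: Not balanced


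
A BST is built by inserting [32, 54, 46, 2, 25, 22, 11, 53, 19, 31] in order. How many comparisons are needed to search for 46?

Search path for 46: 32 -> 54 -> 46
Found: True
Comparisons: 3


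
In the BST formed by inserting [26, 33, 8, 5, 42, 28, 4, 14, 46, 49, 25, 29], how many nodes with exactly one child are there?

Tree built from: [26, 33, 8, 5, 42, 28, 4, 14, 46, 49, 25, 29]
Tree (level-order array): [26, 8, 33, 5, 14, 28, 42, 4, None, None, 25, None, 29, None, 46, None, None, None, None, None, None, None, 49]
Rule: These are nodes with exactly 1 non-null child.
Per-node child counts:
  node 26: 2 child(ren)
  node 8: 2 child(ren)
  node 5: 1 child(ren)
  node 4: 0 child(ren)
  node 14: 1 child(ren)
  node 25: 0 child(ren)
  node 33: 2 child(ren)
  node 28: 1 child(ren)
  node 29: 0 child(ren)
  node 42: 1 child(ren)
  node 46: 1 child(ren)
  node 49: 0 child(ren)
Matching nodes: [5, 14, 28, 42, 46]
Count of nodes with exactly one child: 5


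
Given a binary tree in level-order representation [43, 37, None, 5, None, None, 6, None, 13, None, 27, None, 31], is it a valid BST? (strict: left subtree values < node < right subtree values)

Level-order array: [43, 37, None, 5, None, None, 6, None, 13, None, 27, None, 31]
Validate using subtree bounds (lo, hi): at each node, require lo < value < hi,
then recurse left with hi=value and right with lo=value.
Preorder trace (stopping at first violation):
  at node 43 with bounds (-inf, +inf): OK
  at node 37 with bounds (-inf, 43): OK
  at node 5 with bounds (-inf, 37): OK
  at node 6 with bounds (5, 37): OK
  at node 13 with bounds (6, 37): OK
  at node 27 with bounds (13, 37): OK
  at node 31 with bounds (27, 37): OK
No violation found at any node.
Result: Valid BST


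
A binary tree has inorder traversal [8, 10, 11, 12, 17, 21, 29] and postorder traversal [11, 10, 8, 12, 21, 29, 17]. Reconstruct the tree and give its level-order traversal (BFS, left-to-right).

Inorder:   [8, 10, 11, 12, 17, 21, 29]
Postorder: [11, 10, 8, 12, 21, 29, 17]
Algorithm: postorder visits root last, so walk postorder right-to-left;
each value is the root of the current inorder slice — split it at that
value, recurse on the right subtree first, then the left.
Recursive splits:
  root=17; inorder splits into left=[8, 10, 11, 12], right=[21, 29]
  root=29; inorder splits into left=[21], right=[]
  root=21; inorder splits into left=[], right=[]
  root=12; inorder splits into left=[8, 10, 11], right=[]
  root=8; inorder splits into left=[], right=[10, 11]
  root=10; inorder splits into left=[], right=[11]
  root=11; inorder splits into left=[], right=[]
Reconstructed level-order: [17, 12, 29, 8, 21, 10, 11]


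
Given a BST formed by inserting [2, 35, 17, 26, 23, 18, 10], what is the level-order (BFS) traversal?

Tree insertion order: [2, 35, 17, 26, 23, 18, 10]
Tree (level-order array): [2, None, 35, 17, None, 10, 26, None, None, 23, None, 18]
BFS from the root, enqueuing left then right child of each popped node:
  queue [2] -> pop 2, enqueue [35], visited so far: [2]
  queue [35] -> pop 35, enqueue [17], visited so far: [2, 35]
  queue [17] -> pop 17, enqueue [10, 26], visited so far: [2, 35, 17]
  queue [10, 26] -> pop 10, enqueue [none], visited so far: [2, 35, 17, 10]
  queue [26] -> pop 26, enqueue [23], visited so far: [2, 35, 17, 10, 26]
  queue [23] -> pop 23, enqueue [18], visited so far: [2, 35, 17, 10, 26, 23]
  queue [18] -> pop 18, enqueue [none], visited so far: [2, 35, 17, 10, 26, 23, 18]
Result: [2, 35, 17, 10, 26, 23, 18]


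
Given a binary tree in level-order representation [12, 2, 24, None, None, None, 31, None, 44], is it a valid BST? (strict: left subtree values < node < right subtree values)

Level-order array: [12, 2, 24, None, None, None, 31, None, 44]
Validate using subtree bounds (lo, hi): at each node, require lo < value < hi,
then recurse left with hi=value and right with lo=value.
Preorder trace (stopping at first violation):
  at node 12 with bounds (-inf, +inf): OK
  at node 2 with bounds (-inf, 12): OK
  at node 24 with bounds (12, +inf): OK
  at node 31 with bounds (24, +inf): OK
  at node 44 with bounds (31, +inf): OK
No violation found at any node.
Result: Valid BST


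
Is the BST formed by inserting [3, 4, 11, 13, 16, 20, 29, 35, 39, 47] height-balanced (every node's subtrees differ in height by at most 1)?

Tree (level-order array): [3, None, 4, None, 11, None, 13, None, 16, None, 20, None, 29, None, 35, None, 39, None, 47]
Definition: a tree is height-balanced if, at every node, |h(left) - h(right)| <= 1 (empty subtree has height -1).
Bottom-up per-node check:
  node 47: h_left=-1, h_right=-1, diff=0 [OK], height=0
  node 39: h_left=-1, h_right=0, diff=1 [OK], height=1
  node 35: h_left=-1, h_right=1, diff=2 [FAIL (|-1-1|=2 > 1)], height=2
  node 29: h_left=-1, h_right=2, diff=3 [FAIL (|-1-2|=3 > 1)], height=3
  node 20: h_left=-1, h_right=3, diff=4 [FAIL (|-1-3|=4 > 1)], height=4
  node 16: h_left=-1, h_right=4, diff=5 [FAIL (|-1-4|=5 > 1)], height=5
  node 13: h_left=-1, h_right=5, diff=6 [FAIL (|-1-5|=6 > 1)], height=6
  node 11: h_left=-1, h_right=6, diff=7 [FAIL (|-1-6|=7 > 1)], height=7
  node 4: h_left=-1, h_right=7, diff=8 [FAIL (|-1-7|=8 > 1)], height=8
  node 3: h_left=-1, h_right=8, diff=9 [FAIL (|-1-8|=9 > 1)], height=9
Node 35 violates the condition: |-1 - 1| = 2 > 1.
Result: Not balanced


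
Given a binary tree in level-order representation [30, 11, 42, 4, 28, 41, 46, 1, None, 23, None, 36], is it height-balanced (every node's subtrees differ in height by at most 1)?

Tree (level-order array): [30, 11, 42, 4, 28, 41, 46, 1, None, 23, None, 36]
Definition: a tree is height-balanced if, at every node, |h(left) - h(right)| <= 1 (empty subtree has height -1).
Bottom-up per-node check:
  node 1: h_left=-1, h_right=-1, diff=0 [OK], height=0
  node 4: h_left=0, h_right=-1, diff=1 [OK], height=1
  node 23: h_left=-1, h_right=-1, diff=0 [OK], height=0
  node 28: h_left=0, h_right=-1, diff=1 [OK], height=1
  node 11: h_left=1, h_right=1, diff=0 [OK], height=2
  node 36: h_left=-1, h_right=-1, diff=0 [OK], height=0
  node 41: h_left=0, h_right=-1, diff=1 [OK], height=1
  node 46: h_left=-1, h_right=-1, diff=0 [OK], height=0
  node 42: h_left=1, h_right=0, diff=1 [OK], height=2
  node 30: h_left=2, h_right=2, diff=0 [OK], height=3
All nodes satisfy the balance condition.
Result: Balanced


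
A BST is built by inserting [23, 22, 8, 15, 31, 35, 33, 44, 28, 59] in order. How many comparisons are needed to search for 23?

Search path for 23: 23
Found: True
Comparisons: 1


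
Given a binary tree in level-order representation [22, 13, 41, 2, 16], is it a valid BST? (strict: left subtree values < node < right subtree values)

Level-order array: [22, 13, 41, 2, 16]
Validate using subtree bounds (lo, hi): at each node, require lo < value < hi,
then recurse left with hi=value and right with lo=value.
Preorder trace (stopping at first violation):
  at node 22 with bounds (-inf, +inf): OK
  at node 13 with bounds (-inf, 22): OK
  at node 2 with bounds (-inf, 13): OK
  at node 16 with bounds (13, 22): OK
  at node 41 with bounds (22, +inf): OK
No violation found at any node.
Result: Valid BST


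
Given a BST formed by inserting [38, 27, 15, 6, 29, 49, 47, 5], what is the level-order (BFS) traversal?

Tree insertion order: [38, 27, 15, 6, 29, 49, 47, 5]
Tree (level-order array): [38, 27, 49, 15, 29, 47, None, 6, None, None, None, None, None, 5]
BFS from the root, enqueuing left then right child of each popped node:
  queue [38] -> pop 38, enqueue [27, 49], visited so far: [38]
  queue [27, 49] -> pop 27, enqueue [15, 29], visited so far: [38, 27]
  queue [49, 15, 29] -> pop 49, enqueue [47], visited so far: [38, 27, 49]
  queue [15, 29, 47] -> pop 15, enqueue [6], visited so far: [38, 27, 49, 15]
  queue [29, 47, 6] -> pop 29, enqueue [none], visited so far: [38, 27, 49, 15, 29]
  queue [47, 6] -> pop 47, enqueue [none], visited so far: [38, 27, 49, 15, 29, 47]
  queue [6] -> pop 6, enqueue [5], visited so far: [38, 27, 49, 15, 29, 47, 6]
  queue [5] -> pop 5, enqueue [none], visited so far: [38, 27, 49, 15, 29, 47, 6, 5]
Result: [38, 27, 49, 15, 29, 47, 6, 5]


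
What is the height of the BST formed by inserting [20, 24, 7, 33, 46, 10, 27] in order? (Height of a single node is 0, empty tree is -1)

Insertion order: [20, 24, 7, 33, 46, 10, 27]
Tree (level-order array): [20, 7, 24, None, 10, None, 33, None, None, 27, 46]
Compute height bottom-up (empty subtree = -1):
  height(10) = 1 + max(-1, -1) = 0
  height(7) = 1 + max(-1, 0) = 1
  height(27) = 1 + max(-1, -1) = 0
  height(46) = 1 + max(-1, -1) = 0
  height(33) = 1 + max(0, 0) = 1
  height(24) = 1 + max(-1, 1) = 2
  height(20) = 1 + max(1, 2) = 3
Height = 3


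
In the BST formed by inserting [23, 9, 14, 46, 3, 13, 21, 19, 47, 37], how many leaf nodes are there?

Tree built from: [23, 9, 14, 46, 3, 13, 21, 19, 47, 37]
Tree (level-order array): [23, 9, 46, 3, 14, 37, 47, None, None, 13, 21, None, None, None, None, None, None, 19]
Rule: A leaf has 0 children.
Per-node child counts:
  node 23: 2 child(ren)
  node 9: 2 child(ren)
  node 3: 0 child(ren)
  node 14: 2 child(ren)
  node 13: 0 child(ren)
  node 21: 1 child(ren)
  node 19: 0 child(ren)
  node 46: 2 child(ren)
  node 37: 0 child(ren)
  node 47: 0 child(ren)
Matching nodes: [3, 13, 19, 37, 47]
Count of leaf nodes: 5


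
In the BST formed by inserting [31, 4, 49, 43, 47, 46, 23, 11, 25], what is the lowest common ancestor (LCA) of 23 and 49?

Tree insertion order: [31, 4, 49, 43, 47, 46, 23, 11, 25]
Tree (level-order array): [31, 4, 49, None, 23, 43, None, 11, 25, None, 47, None, None, None, None, 46]
In a BST, the LCA of p=23, q=49 is the first node v on the
root-to-leaf path with p <= v <= q (go left if both < v, right if both > v).
Walk from root:
  at 31: 23 <= 31 <= 49, this is the LCA
LCA = 31


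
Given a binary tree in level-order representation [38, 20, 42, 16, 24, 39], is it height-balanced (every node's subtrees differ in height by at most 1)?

Tree (level-order array): [38, 20, 42, 16, 24, 39]
Definition: a tree is height-balanced if, at every node, |h(left) - h(right)| <= 1 (empty subtree has height -1).
Bottom-up per-node check:
  node 16: h_left=-1, h_right=-1, diff=0 [OK], height=0
  node 24: h_left=-1, h_right=-1, diff=0 [OK], height=0
  node 20: h_left=0, h_right=0, diff=0 [OK], height=1
  node 39: h_left=-1, h_right=-1, diff=0 [OK], height=0
  node 42: h_left=0, h_right=-1, diff=1 [OK], height=1
  node 38: h_left=1, h_right=1, diff=0 [OK], height=2
All nodes satisfy the balance condition.
Result: Balanced


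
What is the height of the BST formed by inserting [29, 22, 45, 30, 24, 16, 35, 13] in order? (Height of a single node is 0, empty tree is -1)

Insertion order: [29, 22, 45, 30, 24, 16, 35, 13]
Tree (level-order array): [29, 22, 45, 16, 24, 30, None, 13, None, None, None, None, 35]
Compute height bottom-up (empty subtree = -1):
  height(13) = 1 + max(-1, -1) = 0
  height(16) = 1 + max(0, -1) = 1
  height(24) = 1 + max(-1, -1) = 0
  height(22) = 1 + max(1, 0) = 2
  height(35) = 1 + max(-1, -1) = 0
  height(30) = 1 + max(-1, 0) = 1
  height(45) = 1 + max(1, -1) = 2
  height(29) = 1 + max(2, 2) = 3
Height = 3


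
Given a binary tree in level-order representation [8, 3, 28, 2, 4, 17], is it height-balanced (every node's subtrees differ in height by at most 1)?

Tree (level-order array): [8, 3, 28, 2, 4, 17]
Definition: a tree is height-balanced if, at every node, |h(left) - h(right)| <= 1 (empty subtree has height -1).
Bottom-up per-node check:
  node 2: h_left=-1, h_right=-1, diff=0 [OK], height=0
  node 4: h_left=-1, h_right=-1, diff=0 [OK], height=0
  node 3: h_left=0, h_right=0, diff=0 [OK], height=1
  node 17: h_left=-1, h_right=-1, diff=0 [OK], height=0
  node 28: h_left=0, h_right=-1, diff=1 [OK], height=1
  node 8: h_left=1, h_right=1, diff=0 [OK], height=2
All nodes satisfy the balance condition.
Result: Balanced


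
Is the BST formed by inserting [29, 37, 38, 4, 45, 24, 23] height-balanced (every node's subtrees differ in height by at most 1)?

Tree (level-order array): [29, 4, 37, None, 24, None, 38, 23, None, None, 45]
Definition: a tree is height-balanced if, at every node, |h(left) - h(right)| <= 1 (empty subtree has height -1).
Bottom-up per-node check:
  node 23: h_left=-1, h_right=-1, diff=0 [OK], height=0
  node 24: h_left=0, h_right=-1, diff=1 [OK], height=1
  node 4: h_left=-1, h_right=1, diff=2 [FAIL (|-1-1|=2 > 1)], height=2
  node 45: h_left=-1, h_right=-1, diff=0 [OK], height=0
  node 38: h_left=-1, h_right=0, diff=1 [OK], height=1
  node 37: h_left=-1, h_right=1, diff=2 [FAIL (|-1-1|=2 > 1)], height=2
  node 29: h_left=2, h_right=2, diff=0 [OK], height=3
Node 4 violates the condition: |-1 - 1| = 2 > 1.
Result: Not balanced


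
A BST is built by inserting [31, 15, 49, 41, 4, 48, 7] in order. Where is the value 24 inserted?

Starting tree (level order): [31, 15, 49, 4, None, 41, None, None, 7, None, 48]
Insertion path: 31 -> 15
Result: insert 24 as right child of 15
Final tree (level order): [31, 15, 49, 4, 24, 41, None, None, 7, None, None, None, 48]


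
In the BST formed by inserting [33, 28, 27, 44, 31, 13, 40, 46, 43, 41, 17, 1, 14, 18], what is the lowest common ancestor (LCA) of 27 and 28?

Tree insertion order: [33, 28, 27, 44, 31, 13, 40, 46, 43, 41, 17, 1, 14, 18]
Tree (level-order array): [33, 28, 44, 27, 31, 40, 46, 13, None, None, None, None, 43, None, None, 1, 17, 41, None, None, None, 14, 18]
In a BST, the LCA of p=27, q=28 is the first node v on the
root-to-leaf path with p <= v <= q (go left if both < v, right if both > v).
Walk from root:
  at 33: both 27 and 28 < 33, go left
  at 28: 27 <= 28 <= 28, this is the LCA
LCA = 28


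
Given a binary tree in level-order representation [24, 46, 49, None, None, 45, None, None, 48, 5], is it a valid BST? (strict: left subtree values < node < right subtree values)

Level-order array: [24, 46, 49, None, None, 45, None, None, 48, 5]
Validate using subtree bounds (lo, hi): at each node, require lo < value < hi,
then recurse left with hi=value and right with lo=value.
Preorder trace (stopping at first violation):
  at node 24 with bounds (-inf, +inf): OK
  at node 46 with bounds (-inf, 24): VIOLATION
Node 46 violates its bound: not (-inf < 46 < 24).
Result: Not a valid BST


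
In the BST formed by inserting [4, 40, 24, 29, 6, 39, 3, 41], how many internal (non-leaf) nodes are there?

Tree built from: [4, 40, 24, 29, 6, 39, 3, 41]
Tree (level-order array): [4, 3, 40, None, None, 24, 41, 6, 29, None, None, None, None, None, 39]
Rule: An internal node has at least one child.
Per-node child counts:
  node 4: 2 child(ren)
  node 3: 0 child(ren)
  node 40: 2 child(ren)
  node 24: 2 child(ren)
  node 6: 0 child(ren)
  node 29: 1 child(ren)
  node 39: 0 child(ren)
  node 41: 0 child(ren)
Matching nodes: [4, 40, 24, 29]
Count of internal (non-leaf) nodes: 4


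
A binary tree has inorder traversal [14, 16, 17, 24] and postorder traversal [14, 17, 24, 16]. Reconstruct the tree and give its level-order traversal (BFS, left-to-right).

Inorder:   [14, 16, 17, 24]
Postorder: [14, 17, 24, 16]
Algorithm: postorder visits root last, so walk postorder right-to-left;
each value is the root of the current inorder slice — split it at that
value, recurse on the right subtree first, then the left.
Recursive splits:
  root=16; inorder splits into left=[14], right=[17, 24]
  root=24; inorder splits into left=[17], right=[]
  root=17; inorder splits into left=[], right=[]
  root=14; inorder splits into left=[], right=[]
Reconstructed level-order: [16, 14, 24, 17]


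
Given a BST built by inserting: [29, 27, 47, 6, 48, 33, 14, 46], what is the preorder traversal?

Tree insertion order: [29, 27, 47, 6, 48, 33, 14, 46]
Tree (level-order array): [29, 27, 47, 6, None, 33, 48, None, 14, None, 46]
Preorder traversal: [29, 27, 6, 14, 47, 33, 46, 48]


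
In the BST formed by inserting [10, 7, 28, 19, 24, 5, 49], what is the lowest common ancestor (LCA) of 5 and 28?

Tree insertion order: [10, 7, 28, 19, 24, 5, 49]
Tree (level-order array): [10, 7, 28, 5, None, 19, 49, None, None, None, 24]
In a BST, the LCA of p=5, q=28 is the first node v on the
root-to-leaf path with p <= v <= q (go left if both < v, right if both > v).
Walk from root:
  at 10: 5 <= 10 <= 28, this is the LCA
LCA = 10


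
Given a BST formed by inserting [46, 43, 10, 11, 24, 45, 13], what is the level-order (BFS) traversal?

Tree insertion order: [46, 43, 10, 11, 24, 45, 13]
Tree (level-order array): [46, 43, None, 10, 45, None, 11, None, None, None, 24, 13]
BFS from the root, enqueuing left then right child of each popped node:
  queue [46] -> pop 46, enqueue [43], visited so far: [46]
  queue [43] -> pop 43, enqueue [10, 45], visited so far: [46, 43]
  queue [10, 45] -> pop 10, enqueue [11], visited so far: [46, 43, 10]
  queue [45, 11] -> pop 45, enqueue [none], visited so far: [46, 43, 10, 45]
  queue [11] -> pop 11, enqueue [24], visited so far: [46, 43, 10, 45, 11]
  queue [24] -> pop 24, enqueue [13], visited so far: [46, 43, 10, 45, 11, 24]
  queue [13] -> pop 13, enqueue [none], visited so far: [46, 43, 10, 45, 11, 24, 13]
Result: [46, 43, 10, 45, 11, 24, 13]


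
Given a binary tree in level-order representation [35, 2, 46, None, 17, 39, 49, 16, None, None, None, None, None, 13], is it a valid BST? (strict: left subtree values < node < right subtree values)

Level-order array: [35, 2, 46, None, 17, 39, 49, 16, None, None, None, None, None, 13]
Validate using subtree bounds (lo, hi): at each node, require lo < value < hi,
then recurse left with hi=value and right with lo=value.
Preorder trace (stopping at first violation):
  at node 35 with bounds (-inf, +inf): OK
  at node 2 with bounds (-inf, 35): OK
  at node 17 with bounds (2, 35): OK
  at node 16 with bounds (2, 17): OK
  at node 13 with bounds (2, 16): OK
  at node 46 with bounds (35, +inf): OK
  at node 39 with bounds (35, 46): OK
  at node 49 with bounds (46, +inf): OK
No violation found at any node.
Result: Valid BST


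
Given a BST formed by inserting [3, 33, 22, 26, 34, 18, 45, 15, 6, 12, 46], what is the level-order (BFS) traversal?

Tree insertion order: [3, 33, 22, 26, 34, 18, 45, 15, 6, 12, 46]
Tree (level-order array): [3, None, 33, 22, 34, 18, 26, None, 45, 15, None, None, None, None, 46, 6, None, None, None, None, 12]
BFS from the root, enqueuing left then right child of each popped node:
  queue [3] -> pop 3, enqueue [33], visited so far: [3]
  queue [33] -> pop 33, enqueue [22, 34], visited so far: [3, 33]
  queue [22, 34] -> pop 22, enqueue [18, 26], visited so far: [3, 33, 22]
  queue [34, 18, 26] -> pop 34, enqueue [45], visited so far: [3, 33, 22, 34]
  queue [18, 26, 45] -> pop 18, enqueue [15], visited so far: [3, 33, 22, 34, 18]
  queue [26, 45, 15] -> pop 26, enqueue [none], visited so far: [3, 33, 22, 34, 18, 26]
  queue [45, 15] -> pop 45, enqueue [46], visited so far: [3, 33, 22, 34, 18, 26, 45]
  queue [15, 46] -> pop 15, enqueue [6], visited so far: [3, 33, 22, 34, 18, 26, 45, 15]
  queue [46, 6] -> pop 46, enqueue [none], visited so far: [3, 33, 22, 34, 18, 26, 45, 15, 46]
  queue [6] -> pop 6, enqueue [12], visited so far: [3, 33, 22, 34, 18, 26, 45, 15, 46, 6]
  queue [12] -> pop 12, enqueue [none], visited so far: [3, 33, 22, 34, 18, 26, 45, 15, 46, 6, 12]
Result: [3, 33, 22, 34, 18, 26, 45, 15, 46, 6, 12]


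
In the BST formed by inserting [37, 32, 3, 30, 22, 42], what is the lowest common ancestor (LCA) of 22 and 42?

Tree insertion order: [37, 32, 3, 30, 22, 42]
Tree (level-order array): [37, 32, 42, 3, None, None, None, None, 30, 22]
In a BST, the LCA of p=22, q=42 is the first node v on the
root-to-leaf path with p <= v <= q (go left if both < v, right if both > v).
Walk from root:
  at 37: 22 <= 37 <= 42, this is the LCA
LCA = 37


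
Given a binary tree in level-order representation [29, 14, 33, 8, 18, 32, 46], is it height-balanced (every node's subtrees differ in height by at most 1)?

Tree (level-order array): [29, 14, 33, 8, 18, 32, 46]
Definition: a tree is height-balanced if, at every node, |h(left) - h(right)| <= 1 (empty subtree has height -1).
Bottom-up per-node check:
  node 8: h_left=-1, h_right=-1, diff=0 [OK], height=0
  node 18: h_left=-1, h_right=-1, diff=0 [OK], height=0
  node 14: h_left=0, h_right=0, diff=0 [OK], height=1
  node 32: h_left=-1, h_right=-1, diff=0 [OK], height=0
  node 46: h_left=-1, h_right=-1, diff=0 [OK], height=0
  node 33: h_left=0, h_right=0, diff=0 [OK], height=1
  node 29: h_left=1, h_right=1, diff=0 [OK], height=2
All nodes satisfy the balance condition.
Result: Balanced


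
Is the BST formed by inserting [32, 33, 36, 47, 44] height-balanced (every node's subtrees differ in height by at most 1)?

Tree (level-order array): [32, None, 33, None, 36, None, 47, 44]
Definition: a tree is height-balanced if, at every node, |h(left) - h(right)| <= 1 (empty subtree has height -1).
Bottom-up per-node check:
  node 44: h_left=-1, h_right=-1, diff=0 [OK], height=0
  node 47: h_left=0, h_right=-1, diff=1 [OK], height=1
  node 36: h_left=-1, h_right=1, diff=2 [FAIL (|-1-1|=2 > 1)], height=2
  node 33: h_left=-1, h_right=2, diff=3 [FAIL (|-1-2|=3 > 1)], height=3
  node 32: h_left=-1, h_right=3, diff=4 [FAIL (|-1-3|=4 > 1)], height=4
Node 36 violates the condition: |-1 - 1| = 2 > 1.
Result: Not balanced


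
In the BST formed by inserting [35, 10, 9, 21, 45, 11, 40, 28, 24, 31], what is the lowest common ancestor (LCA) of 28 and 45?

Tree insertion order: [35, 10, 9, 21, 45, 11, 40, 28, 24, 31]
Tree (level-order array): [35, 10, 45, 9, 21, 40, None, None, None, 11, 28, None, None, None, None, 24, 31]
In a BST, the LCA of p=28, q=45 is the first node v on the
root-to-leaf path with p <= v <= q (go left if both < v, right if both > v).
Walk from root:
  at 35: 28 <= 35 <= 45, this is the LCA
LCA = 35


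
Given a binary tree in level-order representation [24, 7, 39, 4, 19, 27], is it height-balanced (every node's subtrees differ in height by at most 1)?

Tree (level-order array): [24, 7, 39, 4, 19, 27]
Definition: a tree is height-balanced if, at every node, |h(left) - h(right)| <= 1 (empty subtree has height -1).
Bottom-up per-node check:
  node 4: h_left=-1, h_right=-1, diff=0 [OK], height=0
  node 19: h_left=-1, h_right=-1, diff=0 [OK], height=0
  node 7: h_left=0, h_right=0, diff=0 [OK], height=1
  node 27: h_left=-1, h_right=-1, diff=0 [OK], height=0
  node 39: h_left=0, h_right=-1, diff=1 [OK], height=1
  node 24: h_left=1, h_right=1, diff=0 [OK], height=2
All nodes satisfy the balance condition.
Result: Balanced


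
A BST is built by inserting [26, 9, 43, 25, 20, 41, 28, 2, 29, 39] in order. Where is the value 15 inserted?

Starting tree (level order): [26, 9, 43, 2, 25, 41, None, None, None, 20, None, 28, None, None, None, None, 29, None, 39]
Insertion path: 26 -> 9 -> 25 -> 20
Result: insert 15 as left child of 20
Final tree (level order): [26, 9, 43, 2, 25, 41, None, None, None, 20, None, 28, None, 15, None, None, 29, None, None, None, 39]


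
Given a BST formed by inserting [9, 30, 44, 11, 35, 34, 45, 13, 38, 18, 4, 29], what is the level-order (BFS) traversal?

Tree insertion order: [9, 30, 44, 11, 35, 34, 45, 13, 38, 18, 4, 29]
Tree (level-order array): [9, 4, 30, None, None, 11, 44, None, 13, 35, 45, None, 18, 34, 38, None, None, None, 29]
BFS from the root, enqueuing left then right child of each popped node:
  queue [9] -> pop 9, enqueue [4, 30], visited so far: [9]
  queue [4, 30] -> pop 4, enqueue [none], visited so far: [9, 4]
  queue [30] -> pop 30, enqueue [11, 44], visited so far: [9, 4, 30]
  queue [11, 44] -> pop 11, enqueue [13], visited so far: [9, 4, 30, 11]
  queue [44, 13] -> pop 44, enqueue [35, 45], visited so far: [9, 4, 30, 11, 44]
  queue [13, 35, 45] -> pop 13, enqueue [18], visited so far: [9, 4, 30, 11, 44, 13]
  queue [35, 45, 18] -> pop 35, enqueue [34, 38], visited so far: [9, 4, 30, 11, 44, 13, 35]
  queue [45, 18, 34, 38] -> pop 45, enqueue [none], visited so far: [9, 4, 30, 11, 44, 13, 35, 45]
  queue [18, 34, 38] -> pop 18, enqueue [29], visited so far: [9, 4, 30, 11, 44, 13, 35, 45, 18]
  queue [34, 38, 29] -> pop 34, enqueue [none], visited so far: [9, 4, 30, 11, 44, 13, 35, 45, 18, 34]
  queue [38, 29] -> pop 38, enqueue [none], visited so far: [9, 4, 30, 11, 44, 13, 35, 45, 18, 34, 38]
  queue [29] -> pop 29, enqueue [none], visited so far: [9, 4, 30, 11, 44, 13, 35, 45, 18, 34, 38, 29]
Result: [9, 4, 30, 11, 44, 13, 35, 45, 18, 34, 38, 29]


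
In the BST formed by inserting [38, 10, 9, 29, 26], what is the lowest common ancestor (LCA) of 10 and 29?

Tree insertion order: [38, 10, 9, 29, 26]
Tree (level-order array): [38, 10, None, 9, 29, None, None, 26]
In a BST, the LCA of p=10, q=29 is the first node v on the
root-to-leaf path with p <= v <= q (go left if both < v, right if both > v).
Walk from root:
  at 38: both 10 and 29 < 38, go left
  at 10: 10 <= 10 <= 29, this is the LCA
LCA = 10


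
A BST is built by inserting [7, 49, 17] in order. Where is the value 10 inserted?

Starting tree (level order): [7, None, 49, 17]
Insertion path: 7 -> 49 -> 17
Result: insert 10 as left child of 17
Final tree (level order): [7, None, 49, 17, None, 10]


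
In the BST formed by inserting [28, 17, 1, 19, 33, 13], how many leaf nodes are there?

Tree built from: [28, 17, 1, 19, 33, 13]
Tree (level-order array): [28, 17, 33, 1, 19, None, None, None, 13]
Rule: A leaf has 0 children.
Per-node child counts:
  node 28: 2 child(ren)
  node 17: 2 child(ren)
  node 1: 1 child(ren)
  node 13: 0 child(ren)
  node 19: 0 child(ren)
  node 33: 0 child(ren)
Matching nodes: [13, 19, 33]
Count of leaf nodes: 3


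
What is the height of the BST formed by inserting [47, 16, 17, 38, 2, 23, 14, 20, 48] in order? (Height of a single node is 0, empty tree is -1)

Insertion order: [47, 16, 17, 38, 2, 23, 14, 20, 48]
Tree (level-order array): [47, 16, 48, 2, 17, None, None, None, 14, None, 38, None, None, 23, None, 20]
Compute height bottom-up (empty subtree = -1):
  height(14) = 1 + max(-1, -1) = 0
  height(2) = 1 + max(-1, 0) = 1
  height(20) = 1 + max(-1, -1) = 0
  height(23) = 1 + max(0, -1) = 1
  height(38) = 1 + max(1, -1) = 2
  height(17) = 1 + max(-1, 2) = 3
  height(16) = 1 + max(1, 3) = 4
  height(48) = 1 + max(-1, -1) = 0
  height(47) = 1 + max(4, 0) = 5
Height = 5


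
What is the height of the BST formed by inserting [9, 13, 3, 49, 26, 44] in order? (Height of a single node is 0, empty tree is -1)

Insertion order: [9, 13, 3, 49, 26, 44]
Tree (level-order array): [9, 3, 13, None, None, None, 49, 26, None, None, 44]
Compute height bottom-up (empty subtree = -1):
  height(3) = 1 + max(-1, -1) = 0
  height(44) = 1 + max(-1, -1) = 0
  height(26) = 1 + max(-1, 0) = 1
  height(49) = 1 + max(1, -1) = 2
  height(13) = 1 + max(-1, 2) = 3
  height(9) = 1 + max(0, 3) = 4
Height = 4


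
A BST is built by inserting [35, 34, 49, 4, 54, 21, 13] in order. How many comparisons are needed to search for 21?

Search path for 21: 35 -> 34 -> 4 -> 21
Found: True
Comparisons: 4


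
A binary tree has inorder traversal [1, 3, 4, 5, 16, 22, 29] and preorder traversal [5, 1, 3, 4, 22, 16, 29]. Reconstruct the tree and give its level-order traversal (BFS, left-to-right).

Inorder:  [1, 3, 4, 5, 16, 22, 29]
Preorder: [5, 1, 3, 4, 22, 16, 29]
Algorithm: preorder visits root first, so consume preorder in order;
for each root, split the current inorder slice at that value into
left-subtree inorder and right-subtree inorder, then recurse.
Recursive splits:
  root=5; inorder splits into left=[1, 3, 4], right=[16, 22, 29]
  root=1; inorder splits into left=[], right=[3, 4]
  root=3; inorder splits into left=[], right=[4]
  root=4; inorder splits into left=[], right=[]
  root=22; inorder splits into left=[16], right=[29]
  root=16; inorder splits into left=[], right=[]
  root=29; inorder splits into left=[], right=[]
Reconstructed level-order: [5, 1, 22, 3, 16, 29, 4]


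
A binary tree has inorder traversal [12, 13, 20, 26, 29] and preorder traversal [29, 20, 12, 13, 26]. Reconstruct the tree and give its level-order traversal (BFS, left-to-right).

Inorder:  [12, 13, 20, 26, 29]
Preorder: [29, 20, 12, 13, 26]
Algorithm: preorder visits root first, so consume preorder in order;
for each root, split the current inorder slice at that value into
left-subtree inorder and right-subtree inorder, then recurse.
Recursive splits:
  root=29; inorder splits into left=[12, 13, 20, 26], right=[]
  root=20; inorder splits into left=[12, 13], right=[26]
  root=12; inorder splits into left=[], right=[13]
  root=13; inorder splits into left=[], right=[]
  root=26; inorder splits into left=[], right=[]
Reconstructed level-order: [29, 20, 12, 26, 13]


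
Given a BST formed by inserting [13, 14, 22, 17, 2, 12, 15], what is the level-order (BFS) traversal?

Tree insertion order: [13, 14, 22, 17, 2, 12, 15]
Tree (level-order array): [13, 2, 14, None, 12, None, 22, None, None, 17, None, 15]
BFS from the root, enqueuing left then right child of each popped node:
  queue [13] -> pop 13, enqueue [2, 14], visited so far: [13]
  queue [2, 14] -> pop 2, enqueue [12], visited so far: [13, 2]
  queue [14, 12] -> pop 14, enqueue [22], visited so far: [13, 2, 14]
  queue [12, 22] -> pop 12, enqueue [none], visited so far: [13, 2, 14, 12]
  queue [22] -> pop 22, enqueue [17], visited so far: [13, 2, 14, 12, 22]
  queue [17] -> pop 17, enqueue [15], visited so far: [13, 2, 14, 12, 22, 17]
  queue [15] -> pop 15, enqueue [none], visited so far: [13, 2, 14, 12, 22, 17, 15]
Result: [13, 2, 14, 12, 22, 17, 15]


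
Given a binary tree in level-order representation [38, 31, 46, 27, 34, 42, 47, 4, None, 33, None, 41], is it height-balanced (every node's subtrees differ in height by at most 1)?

Tree (level-order array): [38, 31, 46, 27, 34, 42, 47, 4, None, 33, None, 41]
Definition: a tree is height-balanced if, at every node, |h(left) - h(right)| <= 1 (empty subtree has height -1).
Bottom-up per-node check:
  node 4: h_left=-1, h_right=-1, diff=0 [OK], height=0
  node 27: h_left=0, h_right=-1, diff=1 [OK], height=1
  node 33: h_left=-1, h_right=-1, diff=0 [OK], height=0
  node 34: h_left=0, h_right=-1, diff=1 [OK], height=1
  node 31: h_left=1, h_right=1, diff=0 [OK], height=2
  node 41: h_left=-1, h_right=-1, diff=0 [OK], height=0
  node 42: h_left=0, h_right=-1, diff=1 [OK], height=1
  node 47: h_left=-1, h_right=-1, diff=0 [OK], height=0
  node 46: h_left=1, h_right=0, diff=1 [OK], height=2
  node 38: h_left=2, h_right=2, diff=0 [OK], height=3
All nodes satisfy the balance condition.
Result: Balanced


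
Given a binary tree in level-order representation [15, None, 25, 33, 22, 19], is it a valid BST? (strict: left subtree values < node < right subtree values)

Level-order array: [15, None, 25, 33, 22, 19]
Validate using subtree bounds (lo, hi): at each node, require lo < value < hi,
then recurse left with hi=value and right with lo=value.
Preorder trace (stopping at first violation):
  at node 15 with bounds (-inf, +inf): OK
  at node 25 with bounds (15, +inf): OK
  at node 33 with bounds (15, 25): VIOLATION
Node 33 violates its bound: not (15 < 33 < 25).
Result: Not a valid BST


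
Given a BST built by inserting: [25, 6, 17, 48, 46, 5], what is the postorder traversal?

Tree insertion order: [25, 6, 17, 48, 46, 5]
Tree (level-order array): [25, 6, 48, 5, 17, 46]
Postorder traversal: [5, 17, 6, 46, 48, 25]


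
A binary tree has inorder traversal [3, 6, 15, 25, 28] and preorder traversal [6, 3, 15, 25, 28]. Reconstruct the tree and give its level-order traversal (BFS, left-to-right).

Inorder:  [3, 6, 15, 25, 28]
Preorder: [6, 3, 15, 25, 28]
Algorithm: preorder visits root first, so consume preorder in order;
for each root, split the current inorder slice at that value into
left-subtree inorder and right-subtree inorder, then recurse.
Recursive splits:
  root=6; inorder splits into left=[3], right=[15, 25, 28]
  root=3; inorder splits into left=[], right=[]
  root=15; inorder splits into left=[], right=[25, 28]
  root=25; inorder splits into left=[], right=[28]
  root=28; inorder splits into left=[], right=[]
Reconstructed level-order: [6, 3, 15, 25, 28]


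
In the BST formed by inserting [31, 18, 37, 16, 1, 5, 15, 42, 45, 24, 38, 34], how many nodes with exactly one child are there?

Tree built from: [31, 18, 37, 16, 1, 5, 15, 42, 45, 24, 38, 34]
Tree (level-order array): [31, 18, 37, 16, 24, 34, 42, 1, None, None, None, None, None, 38, 45, None, 5, None, None, None, None, None, 15]
Rule: These are nodes with exactly 1 non-null child.
Per-node child counts:
  node 31: 2 child(ren)
  node 18: 2 child(ren)
  node 16: 1 child(ren)
  node 1: 1 child(ren)
  node 5: 1 child(ren)
  node 15: 0 child(ren)
  node 24: 0 child(ren)
  node 37: 2 child(ren)
  node 34: 0 child(ren)
  node 42: 2 child(ren)
  node 38: 0 child(ren)
  node 45: 0 child(ren)
Matching nodes: [16, 1, 5]
Count of nodes with exactly one child: 3


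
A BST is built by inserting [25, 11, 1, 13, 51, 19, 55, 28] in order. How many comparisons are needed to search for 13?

Search path for 13: 25 -> 11 -> 13
Found: True
Comparisons: 3


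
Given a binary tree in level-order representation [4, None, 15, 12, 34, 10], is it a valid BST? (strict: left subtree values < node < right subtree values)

Level-order array: [4, None, 15, 12, 34, 10]
Validate using subtree bounds (lo, hi): at each node, require lo < value < hi,
then recurse left with hi=value and right with lo=value.
Preorder trace (stopping at first violation):
  at node 4 with bounds (-inf, +inf): OK
  at node 15 with bounds (4, +inf): OK
  at node 12 with bounds (4, 15): OK
  at node 10 with bounds (4, 12): OK
  at node 34 with bounds (15, +inf): OK
No violation found at any node.
Result: Valid BST


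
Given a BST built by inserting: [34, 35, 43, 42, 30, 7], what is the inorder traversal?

Tree insertion order: [34, 35, 43, 42, 30, 7]
Tree (level-order array): [34, 30, 35, 7, None, None, 43, None, None, 42]
Inorder traversal: [7, 30, 34, 35, 42, 43]


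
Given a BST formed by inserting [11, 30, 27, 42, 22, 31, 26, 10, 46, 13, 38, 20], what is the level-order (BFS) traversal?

Tree insertion order: [11, 30, 27, 42, 22, 31, 26, 10, 46, 13, 38, 20]
Tree (level-order array): [11, 10, 30, None, None, 27, 42, 22, None, 31, 46, 13, 26, None, 38, None, None, None, 20]
BFS from the root, enqueuing left then right child of each popped node:
  queue [11] -> pop 11, enqueue [10, 30], visited so far: [11]
  queue [10, 30] -> pop 10, enqueue [none], visited so far: [11, 10]
  queue [30] -> pop 30, enqueue [27, 42], visited so far: [11, 10, 30]
  queue [27, 42] -> pop 27, enqueue [22], visited so far: [11, 10, 30, 27]
  queue [42, 22] -> pop 42, enqueue [31, 46], visited so far: [11, 10, 30, 27, 42]
  queue [22, 31, 46] -> pop 22, enqueue [13, 26], visited so far: [11, 10, 30, 27, 42, 22]
  queue [31, 46, 13, 26] -> pop 31, enqueue [38], visited so far: [11, 10, 30, 27, 42, 22, 31]
  queue [46, 13, 26, 38] -> pop 46, enqueue [none], visited so far: [11, 10, 30, 27, 42, 22, 31, 46]
  queue [13, 26, 38] -> pop 13, enqueue [20], visited so far: [11, 10, 30, 27, 42, 22, 31, 46, 13]
  queue [26, 38, 20] -> pop 26, enqueue [none], visited so far: [11, 10, 30, 27, 42, 22, 31, 46, 13, 26]
  queue [38, 20] -> pop 38, enqueue [none], visited so far: [11, 10, 30, 27, 42, 22, 31, 46, 13, 26, 38]
  queue [20] -> pop 20, enqueue [none], visited so far: [11, 10, 30, 27, 42, 22, 31, 46, 13, 26, 38, 20]
Result: [11, 10, 30, 27, 42, 22, 31, 46, 13, 26, 38, 20]


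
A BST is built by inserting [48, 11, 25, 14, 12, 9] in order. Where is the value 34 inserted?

Starting tree (level order): [48, 11, None, 9, 25, None, None, 14, None, 12]
Insertion path: 48 -> 11 -> 25
Result: insert 34 as right child of 25
Final tree (level order): [48, 11, None, 9, 25, None, None, 14, 34, 12]


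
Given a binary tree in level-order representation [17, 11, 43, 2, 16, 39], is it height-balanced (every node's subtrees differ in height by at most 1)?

Tree (level-order array): [17, 11, 43, 2, 16, 39]
Definition: a tree is height-balanced if, at every node, |h(left) - h(right)| <= 1 (empty subtree has height -1).
Bottom-up per-node check:
  node 2: h_left=-1, h_right=-1, diff=0 [OK], height=0
  node 16: h_left=-1, h_right=-1, diff=0 [OK], height=0
  node 11: h_left=0, h_right=0, diff=0 [OK], height=1
  node 39: h_left=-1, h_right=-1, diff=0 [OK], height=0
  node 43: h_left=0, h_right=-1, diff=1 [OK], height=1
  node 17: h_left=1, h_right=1, diff=0 [OK], height=2
All nodes satisfy the balance condition.
Result: Balanced


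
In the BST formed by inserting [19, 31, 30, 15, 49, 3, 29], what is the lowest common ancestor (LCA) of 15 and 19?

Tree insertion order: [19, 31, 30, 15, 49, 3, 29]
Tree (level-order array): [19, 15, 31, 3, None, 30, 49, None, None, 29]
In a BST, the LCA of p=15, q=19 is the first node v on the
root-to-leaf path with p <= v <= q (go left if both < v, right if both > v).
Walk from root:
  at 19: 15 <= 19 <= 19, this is the LCA
LCA = 19


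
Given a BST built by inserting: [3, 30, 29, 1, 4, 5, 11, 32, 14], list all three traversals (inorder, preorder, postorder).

Tree insertion order: [3, 30, 29, 1, 4, 5, 11, 32, 14]
Tree (level-order array): [3, 1, 30, None, None, 29, 32, 4, None, None, None, None, 5, None, 11, None, 14]
Inorder (L, root, R): [1, 3, 4, 5, 11, 14, 29, 30, 32]
Preorder (root, L, R): [3, 1, 30, 29, 4, 5, 11, 14, 32]
Postorder (L, R, root): [1, 14, 11, 5, 4, 29, 32, 30, 3]


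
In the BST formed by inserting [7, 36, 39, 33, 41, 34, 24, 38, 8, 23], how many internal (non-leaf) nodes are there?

Tree built from: [7, 36, 39, 33, 41, 34, 24, 38, 8, 23]
Tree (level-order array): [7, None, 36, 33, 39, 24, 34, 38, 41, 8, None, None, None, None, None, None, None, None, 23]
Rule: An internal node has at least one child.
Per-node child counts:
  node 7: 1 child(ren)
  node 36: 2 child(ren)
  node 33: 2 child(ren)
  node 24: 1 child(ren)
  node 8: 1 child(ren)
  node 23: 0 child(ren)
  node 34: 0 child(ren)
  node 39: 2 child(ren)
  node 38: 0 child(ren)
  node 41: 0 child(ren)
Matching nodes: [7, 36, 33, 24, 8, 39]
Count of internal (non-leaf) nodes: 6
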